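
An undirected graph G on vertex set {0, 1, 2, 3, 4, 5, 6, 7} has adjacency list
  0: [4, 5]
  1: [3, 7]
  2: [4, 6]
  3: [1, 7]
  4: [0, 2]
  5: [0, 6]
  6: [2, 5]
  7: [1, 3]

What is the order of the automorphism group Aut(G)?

G has two connected components, {0, 2, 4, 5, 6} and {1, 3, 7}; each is 2-regular, so G = C_5 ⊔ C_3. No automorphism exchanges components of different sizes, hence Aut(G) is the direct product D_5 × D_3, order 60.

60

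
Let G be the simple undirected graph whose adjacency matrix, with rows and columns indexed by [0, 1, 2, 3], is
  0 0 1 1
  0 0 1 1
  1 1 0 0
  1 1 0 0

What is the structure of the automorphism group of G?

D_4

G is 2-regular and connected on 4 vertices, i.e. the cycle C_4. The automorphisms of the 4-cycle are exactly the symmetries of a regular 4-gon: the dihedral group D_4, |D_4| = 8.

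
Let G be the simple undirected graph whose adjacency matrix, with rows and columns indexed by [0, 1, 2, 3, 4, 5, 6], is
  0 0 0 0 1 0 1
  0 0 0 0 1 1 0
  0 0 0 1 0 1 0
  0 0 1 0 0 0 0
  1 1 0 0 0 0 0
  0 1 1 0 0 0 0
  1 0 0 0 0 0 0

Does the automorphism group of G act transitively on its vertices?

No

Automorphisms preserve degree, but G has vertices of degree 1 and vertices of degree 2; no automorphism maps one to the other, so G is not vertex-transitive.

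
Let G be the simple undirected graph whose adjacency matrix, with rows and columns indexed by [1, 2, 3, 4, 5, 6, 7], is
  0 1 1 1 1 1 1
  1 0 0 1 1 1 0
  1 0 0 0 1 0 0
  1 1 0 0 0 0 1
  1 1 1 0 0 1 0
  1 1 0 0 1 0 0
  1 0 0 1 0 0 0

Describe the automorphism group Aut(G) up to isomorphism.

Degrees alone do not determine every vertex (e.g. 2 and 5 both have degree 4), but their neighbour-degree multisets differ: N(2) has degrees [3, 3, 4, 6] while N(5) has degrees [2, 3, 4, 6]. Repeating this refinement separates all vertices, so the only automorphism is the identity.

{e}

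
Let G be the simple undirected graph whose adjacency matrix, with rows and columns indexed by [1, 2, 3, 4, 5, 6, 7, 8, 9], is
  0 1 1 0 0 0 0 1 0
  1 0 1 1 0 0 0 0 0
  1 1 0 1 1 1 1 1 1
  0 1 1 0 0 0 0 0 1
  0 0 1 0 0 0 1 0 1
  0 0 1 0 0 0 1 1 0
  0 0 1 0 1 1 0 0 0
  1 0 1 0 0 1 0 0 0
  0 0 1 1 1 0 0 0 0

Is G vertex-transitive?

Vertex 3 is the only vertex of degree 8, so every automorphism fixes it; G is not vertex-transitive.

No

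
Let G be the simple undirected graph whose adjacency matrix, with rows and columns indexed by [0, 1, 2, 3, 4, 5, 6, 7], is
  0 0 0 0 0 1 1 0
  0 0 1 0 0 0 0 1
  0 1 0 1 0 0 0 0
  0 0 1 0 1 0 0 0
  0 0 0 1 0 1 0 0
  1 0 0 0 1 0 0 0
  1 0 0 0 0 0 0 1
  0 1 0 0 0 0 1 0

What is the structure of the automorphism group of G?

D_8

G is 2-regular and connected on 8 vertices, i.e. the cycle C_8. The automorphisms of the 8-cycle are exactly the symmetries of a regular 8-gon: the dihedral group D_8, |D_8| = 16.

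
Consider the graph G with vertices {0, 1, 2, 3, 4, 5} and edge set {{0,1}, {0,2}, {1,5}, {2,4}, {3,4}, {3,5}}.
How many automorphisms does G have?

G is 2-regular and connected on 6 vertices, i.e. the cycle C_6. The automorphisms of the 6-cycle are exactly the symmetries of a regular 6-gon: the dihedral group D_6, |D_6| = 12.

12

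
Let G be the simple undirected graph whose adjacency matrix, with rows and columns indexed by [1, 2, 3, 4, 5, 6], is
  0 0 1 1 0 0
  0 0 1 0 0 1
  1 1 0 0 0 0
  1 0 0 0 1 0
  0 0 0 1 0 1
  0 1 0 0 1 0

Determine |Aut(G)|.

G is 2-regular and connected on 6 vertices, i.e. the cycle C_6. The automorphisms of the 6-cycle are exactly the symmetries of a regular 6-gon: the dihedral group D_6, |D_6| = 12.

12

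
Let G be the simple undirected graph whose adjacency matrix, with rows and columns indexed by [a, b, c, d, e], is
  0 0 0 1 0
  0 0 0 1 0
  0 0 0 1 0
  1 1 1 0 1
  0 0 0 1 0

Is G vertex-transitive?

Vertex d is the only vertex of degree 4, so every automorphism fixes it; G is not vertex-transitive.

No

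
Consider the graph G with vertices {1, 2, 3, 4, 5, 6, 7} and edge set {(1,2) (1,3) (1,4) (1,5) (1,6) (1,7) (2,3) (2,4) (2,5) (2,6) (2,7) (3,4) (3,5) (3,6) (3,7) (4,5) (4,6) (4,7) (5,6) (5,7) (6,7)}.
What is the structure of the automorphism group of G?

the symmetric group on 7 letters

All 7 vertices are pairwise adjacent: G = K_7. Any permutation of the 7 vertices preserves K_7, so Aut(K_7) = S_7 of order 7! = 5040.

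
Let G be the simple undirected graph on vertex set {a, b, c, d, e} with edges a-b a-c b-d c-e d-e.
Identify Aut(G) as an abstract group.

Every vertex has degree 2 and the graph is connected, so G is the 5-cycle C_5. The automorphisms of the 5-cycle are exactly the symmetries of a regular 5-gon: the dihedral group D_5, |D_5| = 10.

the dihedral group of order 10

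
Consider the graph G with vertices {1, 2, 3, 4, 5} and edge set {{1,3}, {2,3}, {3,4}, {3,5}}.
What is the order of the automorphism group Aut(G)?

Vertex 3 has degree 4 and every other vertex has degree 1, so G is the star K_{1,4} with centre 3. Any automorphism fixes the centre and permutes the 4 leaves freely, so Aut(G) ≅ S_4 of order 4! = 24.

24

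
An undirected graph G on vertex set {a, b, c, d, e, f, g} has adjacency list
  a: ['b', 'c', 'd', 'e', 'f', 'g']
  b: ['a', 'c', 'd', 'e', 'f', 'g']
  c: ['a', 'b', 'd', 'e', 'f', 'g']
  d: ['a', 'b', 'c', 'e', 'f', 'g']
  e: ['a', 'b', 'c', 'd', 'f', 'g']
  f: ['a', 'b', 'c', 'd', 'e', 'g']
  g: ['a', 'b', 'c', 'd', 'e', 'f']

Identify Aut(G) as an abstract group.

the symmetric group on 7 letters

Every vertex has degree 6, so G is the complete graph K_7. Any permutation of the 7 vertices preserves K_7, so Aut(K_7) = S_7 of order 7! = 5040.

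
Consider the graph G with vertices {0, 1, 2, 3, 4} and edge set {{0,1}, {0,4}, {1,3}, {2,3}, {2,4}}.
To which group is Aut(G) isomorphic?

the dihedral group of order 10

Every vertex has degree 2 and the graph is connected, so G is the 5-cycle C_5. C_5 has 5 rotations and 5 reflections, so Aut(C_5) ≅ D_5 of order 10.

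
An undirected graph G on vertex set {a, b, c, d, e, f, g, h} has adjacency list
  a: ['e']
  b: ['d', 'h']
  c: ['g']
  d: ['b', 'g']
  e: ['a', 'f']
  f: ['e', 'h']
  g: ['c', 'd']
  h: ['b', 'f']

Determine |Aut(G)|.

2

The degree sequence is [1, 2, 1, 2, 2, 2, 2, 2]; the two degree-1 vertices a and c are the ends of a path, so G = P_8. The only nontrivial automorphism of a path is the end-to-end reflection, so Aut(G) ≅ Z_2.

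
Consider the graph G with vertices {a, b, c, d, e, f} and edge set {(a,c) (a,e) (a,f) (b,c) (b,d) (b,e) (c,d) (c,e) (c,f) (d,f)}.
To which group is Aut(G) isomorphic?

D_5

Vertex c is the unique vertex of degree 5; the remaining 5 vertices each have degree 3 and induce a cycle, so G is the wheel on 6 vertices with hub c. With the hub fixed, the remaining symmetry is that of the rim cycle C_5, giving the dihedral group D_5.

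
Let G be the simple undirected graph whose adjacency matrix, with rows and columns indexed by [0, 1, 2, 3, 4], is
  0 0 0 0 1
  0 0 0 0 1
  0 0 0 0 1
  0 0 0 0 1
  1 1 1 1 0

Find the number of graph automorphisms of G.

Vertex 4 has degree 4 and every other vertex has degree 1, so G is the star K_{1,4} with centre 4. The 4 leaves are pairwise interchangeable while the centre is fixed, giving Aut(G) = S_4.

24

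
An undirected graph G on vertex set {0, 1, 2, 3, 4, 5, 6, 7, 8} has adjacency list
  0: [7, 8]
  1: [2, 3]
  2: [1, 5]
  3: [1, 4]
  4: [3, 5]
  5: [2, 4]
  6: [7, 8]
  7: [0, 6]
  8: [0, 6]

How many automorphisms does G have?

G has two connected components, {1, 2, 3, 4, 5} and {0, 6, 7, 8}; each is 2-regular, so G = C_5 ⊔ C_4. The components are non-isomorphic (different sizes), so Aut(G) = Aut(C_5) × Aut(C_4) = D_5 × D_4 of order 10·8 = 80.

80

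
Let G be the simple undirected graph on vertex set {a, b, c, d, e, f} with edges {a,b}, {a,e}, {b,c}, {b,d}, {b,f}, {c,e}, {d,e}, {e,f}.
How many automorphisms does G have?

The vertices split by degree into {b, e} (degree 4) and {a, c, d, f} (degree 2); every edge runs between the two parts, so G is the complete bipartite graph K_{2,4}. Automorphisms preserve the bipartition setwise (since the parts differ in size) and act as S_4 × S_2 within it; |Aut| = 48.

48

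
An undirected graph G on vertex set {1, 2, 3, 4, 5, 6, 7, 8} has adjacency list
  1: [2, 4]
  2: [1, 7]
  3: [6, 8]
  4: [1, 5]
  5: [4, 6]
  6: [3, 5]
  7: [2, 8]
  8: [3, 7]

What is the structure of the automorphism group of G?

Every vertex has degree 2 and the graph is connected, so G is the 8-cycle C_8. C_8 has 8 rotations and 8 reflections, so Aut(C_8) ≅ D_8 of order 16.

D_8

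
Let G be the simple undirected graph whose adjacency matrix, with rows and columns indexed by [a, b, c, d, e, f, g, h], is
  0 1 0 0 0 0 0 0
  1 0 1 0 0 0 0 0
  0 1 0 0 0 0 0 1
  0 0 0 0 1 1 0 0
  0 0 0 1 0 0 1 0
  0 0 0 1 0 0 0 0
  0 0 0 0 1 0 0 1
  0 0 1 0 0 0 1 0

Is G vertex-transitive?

No

Automorphisms preserve degree, but G has vertices of degree 1 and vertices of degree 2; no automorphism maps one to the other, so G is not vertex-transitive.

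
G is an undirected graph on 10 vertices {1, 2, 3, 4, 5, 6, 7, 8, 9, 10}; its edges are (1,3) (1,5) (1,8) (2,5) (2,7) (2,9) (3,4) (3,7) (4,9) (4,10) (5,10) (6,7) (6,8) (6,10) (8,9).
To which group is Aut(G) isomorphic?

G is 3-regular on 10 vertices with no triangles and no 4-cycles (girth 5): this is the Petersen graph. Viewing the Petersen graph as the Kneser graph K(5,2) — vertices are 2-subsets of {1,…,5}, edges join disjoint pairs — its automorphisms are exactly the permutations of the 5-element set, so Aut ≅ S_5 of order 120.

S_5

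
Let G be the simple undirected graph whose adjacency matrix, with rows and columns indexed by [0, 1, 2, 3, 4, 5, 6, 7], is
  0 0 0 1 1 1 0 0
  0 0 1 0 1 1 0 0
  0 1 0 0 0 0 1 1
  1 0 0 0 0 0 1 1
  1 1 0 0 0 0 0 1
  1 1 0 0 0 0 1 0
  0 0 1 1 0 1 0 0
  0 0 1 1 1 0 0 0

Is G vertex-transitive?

G is 3-regular and bipartite on 2^3 = 8 vertices with girth 4; it is the hypercube graph Q_3. The symmetry group of the 3-cube is the hyperoctahedral group B_3 = Z_2 ≀ S_3, of order 2^3·3! = 48. Under this action every vertex can be carried to every other, so G is vertex-transitive.

Yes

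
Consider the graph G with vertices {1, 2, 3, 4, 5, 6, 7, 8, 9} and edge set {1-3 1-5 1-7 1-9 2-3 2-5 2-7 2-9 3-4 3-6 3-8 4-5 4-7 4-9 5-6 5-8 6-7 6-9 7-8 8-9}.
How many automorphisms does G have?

The vertices split by degree into {3, 5, 7, 9} (degree 5) and {1, 2, 4, 6, 8} (degree 4); every edge runs between the two parts, so G is the complete bipartite graph K_{4,5}. Automorphisms preserve the bipartition setwise (since the parts differ in size) and act as S_4 × S_5 within it; |Aut| = 2880.

2880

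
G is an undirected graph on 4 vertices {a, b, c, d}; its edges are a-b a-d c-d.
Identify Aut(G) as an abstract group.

the cyclic group of order 2

The degree sequence is [2, 1, 1, 2]; the two degree-1 vertices b and c are the ends of a path, so G = P_4. A path has exactly one nontrivial symmetry — reversal — giving Aut(G) of order 2.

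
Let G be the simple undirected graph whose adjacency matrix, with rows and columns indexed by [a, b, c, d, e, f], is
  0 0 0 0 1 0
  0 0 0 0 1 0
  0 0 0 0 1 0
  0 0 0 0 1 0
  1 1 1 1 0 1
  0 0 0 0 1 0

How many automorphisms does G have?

Vertex e has degree 5 and every other vertex has degree 1, so G is the star K_{1,5} with centre e. The 5 leaves are pairwise interchangeable while the centre is fixed, giving Aut(G) = S_5.

120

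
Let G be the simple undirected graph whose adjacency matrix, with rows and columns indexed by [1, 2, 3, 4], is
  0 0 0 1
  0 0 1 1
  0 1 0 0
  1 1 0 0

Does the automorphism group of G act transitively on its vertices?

Automorphisms preserve degree, but G has vertices of degree 1 and vertices of degree 2; no automorphism maps one to the other, so G is not vertex-transitive.

No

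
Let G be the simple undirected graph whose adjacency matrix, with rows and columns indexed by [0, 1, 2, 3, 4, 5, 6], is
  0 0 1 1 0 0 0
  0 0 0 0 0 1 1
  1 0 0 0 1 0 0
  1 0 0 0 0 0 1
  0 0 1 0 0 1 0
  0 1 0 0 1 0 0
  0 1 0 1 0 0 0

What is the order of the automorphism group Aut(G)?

14

G is 2-regular and connected on 7 vertices, i.e. the cycle C_7. The automorphisms of the 7-cycle are exactly the symmetries of a regular 7-gon: the dihedral group D_7, |D_7| = 14.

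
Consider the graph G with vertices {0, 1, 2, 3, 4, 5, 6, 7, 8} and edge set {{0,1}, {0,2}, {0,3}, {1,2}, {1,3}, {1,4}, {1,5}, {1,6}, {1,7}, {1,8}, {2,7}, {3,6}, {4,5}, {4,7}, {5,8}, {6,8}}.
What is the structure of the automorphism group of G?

Vertex 1 is the unique vertex of degree 8; the remaining 8 vertices each have degree 3 and induce a cycle, so G is the wheel on 9 vertices with hub 1. With the hub fixed, the remaining symmetry is that of the rim cycle C_8, giving the dihedral group D_8.

D_8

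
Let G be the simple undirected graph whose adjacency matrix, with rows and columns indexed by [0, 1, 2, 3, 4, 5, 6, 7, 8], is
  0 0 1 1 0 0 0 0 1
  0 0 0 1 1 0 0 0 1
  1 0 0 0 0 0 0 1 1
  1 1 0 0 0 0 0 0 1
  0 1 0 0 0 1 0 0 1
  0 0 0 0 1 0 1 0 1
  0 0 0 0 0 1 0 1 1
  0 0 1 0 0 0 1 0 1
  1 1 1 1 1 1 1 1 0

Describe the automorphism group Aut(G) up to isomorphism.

Vertex 8 is the unique vertex of degree 8; the remaining 8 vertices each have degree 3 and induce a cycle, so G is the wheel on 9 vertices with hub 8. With the hub fixed, the remaining symmetry is that of the rim cycle C_8, giving the dihedral group D_8.

D_8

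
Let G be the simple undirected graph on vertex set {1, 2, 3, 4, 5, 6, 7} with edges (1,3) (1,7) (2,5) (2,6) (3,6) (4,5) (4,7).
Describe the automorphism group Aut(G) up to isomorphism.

the dihedral group of order 14

G is 2-regular and connected on 7 vertices, i.e. the cycle C_7. The automorphisms of the 7-cycle are exactly the symmetries of a regular 7-gon: the dihedral group D_7, |D_7| = 14.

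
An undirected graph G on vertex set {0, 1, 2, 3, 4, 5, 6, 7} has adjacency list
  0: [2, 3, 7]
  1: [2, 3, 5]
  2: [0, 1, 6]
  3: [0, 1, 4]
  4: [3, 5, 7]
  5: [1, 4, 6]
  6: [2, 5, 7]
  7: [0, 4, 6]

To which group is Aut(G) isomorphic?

Z_2^3 ⋊ S_3

G is 3-regular and bipartite on 2^3 = 8 vertices with girth 4; it is the hypercube graph Q_3. The symmetry group of the 3-cube is the hyperoctahedral group B_3 = Z_2 ≀ S_3, of order 2^3·3! = 48.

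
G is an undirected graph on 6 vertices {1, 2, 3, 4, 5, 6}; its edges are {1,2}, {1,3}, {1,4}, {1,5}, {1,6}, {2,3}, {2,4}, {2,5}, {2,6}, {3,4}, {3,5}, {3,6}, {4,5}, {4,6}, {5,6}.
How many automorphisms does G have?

720

All 6 vertices are pairwise adjacent: G = K_6. Any permutation of the 6 vertices preserves K_6, so Aut(K_6) = S_6 of order 6! = 720.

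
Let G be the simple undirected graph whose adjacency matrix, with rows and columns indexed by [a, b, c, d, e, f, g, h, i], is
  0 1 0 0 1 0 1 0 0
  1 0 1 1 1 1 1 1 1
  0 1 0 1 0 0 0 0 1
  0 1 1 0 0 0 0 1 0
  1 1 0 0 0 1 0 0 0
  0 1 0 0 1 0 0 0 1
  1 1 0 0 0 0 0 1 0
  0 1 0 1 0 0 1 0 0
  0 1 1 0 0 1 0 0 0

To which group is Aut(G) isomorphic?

Vertex b is the unique vertex of degree 8; the remaining 8 vertices each have degree 3 and induce a cycle, so G is the wheel on 9 vertices with hub b. With the hub fixed, the remaining symmetry is that of the rim cycle C_8, giving the dihedral group D_8.

the dihedral group of order 16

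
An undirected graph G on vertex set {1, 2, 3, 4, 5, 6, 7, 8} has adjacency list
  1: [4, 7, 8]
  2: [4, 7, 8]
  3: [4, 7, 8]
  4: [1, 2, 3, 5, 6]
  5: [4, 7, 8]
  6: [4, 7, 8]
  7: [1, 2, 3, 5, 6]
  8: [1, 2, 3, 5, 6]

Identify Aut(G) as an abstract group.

The vertices split by degree into {4, 7, 8} (degree 5) and {1, 2, 3, 5, 6} (degree 3); every edge runs between the two parts, so G is the complete bipartite graph K_{3,5}. The parts have unequal sizes, so no automorphism swaps them; each part is permuted independently, giving S_5 × S_3 of order 5!·3! = 720.

S_5 × S_3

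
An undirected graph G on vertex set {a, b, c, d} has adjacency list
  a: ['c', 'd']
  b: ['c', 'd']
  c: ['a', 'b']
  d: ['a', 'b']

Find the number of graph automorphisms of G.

8

G is 2-regular and bipartite with parts {a, b} and {c, d} (each part is independent and every cross-pair is an edge), so G = K_{2,2}. Each part can be permuted independently (S_2 × S_2) and the two equal-size parts can also be swapped, giving (S_2 × S_2) ⋊ Z_2 of order 2·(2!)² = 8.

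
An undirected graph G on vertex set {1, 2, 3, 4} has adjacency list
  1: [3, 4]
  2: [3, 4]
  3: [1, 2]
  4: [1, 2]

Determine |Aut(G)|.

8

Every vertex has degree 2 and the graph is connected, so G is the 4-cycle C_4. C_4 has 4 rotations and 4 reflections, so Aut(C_4) ≅ D_4 of order 8.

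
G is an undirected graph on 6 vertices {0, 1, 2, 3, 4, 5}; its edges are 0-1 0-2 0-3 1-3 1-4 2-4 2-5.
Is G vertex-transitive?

No

Vertex 5 is the only vertex of degree 1, so every automorphism fixes it; G is not vertex-transitive.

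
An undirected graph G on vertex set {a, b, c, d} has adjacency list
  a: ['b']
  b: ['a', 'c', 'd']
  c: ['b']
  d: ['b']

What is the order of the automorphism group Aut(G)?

6

Vertex b has degree 3 and every other vertex has degree 1, so G is the star K_{1,3} with centre b. Any automorphism fixes the centre and permutes the 3 leaves freely, so Aut(G) ≅ S_3 of order 3! = 6.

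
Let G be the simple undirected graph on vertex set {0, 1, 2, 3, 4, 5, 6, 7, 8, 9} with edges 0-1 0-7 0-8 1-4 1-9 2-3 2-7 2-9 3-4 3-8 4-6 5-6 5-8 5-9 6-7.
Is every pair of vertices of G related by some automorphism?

Yes

G is 3-regular on 10 vertices with no triangles and no 4-cycles (girth 5): this is the Petersen graph. Viewing the Petersen graph as the Kneser graph K(5,2) — vertices are 2-subsets of {1,…,5}, edges join disjoint pairs — its automorphisms are exactly the permutations of the 5-element set, so Aut ≅ S_5 of order 120. Under this action every vertex can be carried to every other, so G is vertex-transitive.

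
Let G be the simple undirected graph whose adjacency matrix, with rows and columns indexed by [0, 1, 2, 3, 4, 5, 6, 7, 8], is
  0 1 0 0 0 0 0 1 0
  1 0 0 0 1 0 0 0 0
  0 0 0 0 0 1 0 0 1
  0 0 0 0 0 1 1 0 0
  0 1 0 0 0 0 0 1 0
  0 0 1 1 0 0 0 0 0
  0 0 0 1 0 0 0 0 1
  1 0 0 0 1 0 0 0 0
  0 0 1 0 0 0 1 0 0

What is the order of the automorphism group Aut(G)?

G has two connected components, {2, 3, 5, 6, 8} and {0, 1, 4, 7}; each is 2-regular, so G = C_5 ⊔ C_4. No automorphism exchanges components of different sizes, hence Aut(G) is the direct product D_5 × D_4, order 80.

80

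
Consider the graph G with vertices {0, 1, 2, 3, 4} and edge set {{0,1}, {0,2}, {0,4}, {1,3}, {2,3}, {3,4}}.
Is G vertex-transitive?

Automorphisms preserve degree, but G has vertices of degree 2 and vertices of degree 3; no automorphism maps one to the other, so G is not vertex-transitive.

No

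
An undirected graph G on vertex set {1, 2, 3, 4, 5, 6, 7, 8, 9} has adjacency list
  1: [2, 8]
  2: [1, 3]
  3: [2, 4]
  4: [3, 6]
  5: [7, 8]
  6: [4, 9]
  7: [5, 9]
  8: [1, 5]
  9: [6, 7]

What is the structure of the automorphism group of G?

G is 2-regular and connected on 9 vertices, i.e. the cycle C_9. C_9 has 9 rotations and 9 reflections, so Aut(C_9) ≅ D_9 of order 18.

D_9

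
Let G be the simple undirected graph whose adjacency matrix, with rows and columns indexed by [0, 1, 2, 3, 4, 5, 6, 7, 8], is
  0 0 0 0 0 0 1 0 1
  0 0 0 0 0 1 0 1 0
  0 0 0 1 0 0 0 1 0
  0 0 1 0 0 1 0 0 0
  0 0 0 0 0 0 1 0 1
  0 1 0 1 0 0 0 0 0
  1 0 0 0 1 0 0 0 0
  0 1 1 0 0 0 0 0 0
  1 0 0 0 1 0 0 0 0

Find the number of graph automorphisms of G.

G has two connected components, {1, 2, 3, 5, 7} and {0, 4, 6, 8}; each is 2-regular, so G = C_5 ⊔ C_4. No automorphism exchanges components of different sizes, hence Aut(G) is the direct product D_4 × D_5, order 80.

80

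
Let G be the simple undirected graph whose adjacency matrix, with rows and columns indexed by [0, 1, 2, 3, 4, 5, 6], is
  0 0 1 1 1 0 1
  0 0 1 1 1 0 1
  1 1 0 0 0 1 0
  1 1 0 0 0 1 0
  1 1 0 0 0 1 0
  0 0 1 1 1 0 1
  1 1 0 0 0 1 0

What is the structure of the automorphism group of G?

S_3 × S_4

The vertices split by degree into {0, 1, 5} (degree 4) and {2, 3, 4, 6} (degree 3); every edge runs between the two parts, so G is the complete bipartite graph K_{3,4}. The parts have unequal sizes, so no automorphism swaps them; each part is permuted independently, giving S_3 × S_4 of order 3!·4! = 144.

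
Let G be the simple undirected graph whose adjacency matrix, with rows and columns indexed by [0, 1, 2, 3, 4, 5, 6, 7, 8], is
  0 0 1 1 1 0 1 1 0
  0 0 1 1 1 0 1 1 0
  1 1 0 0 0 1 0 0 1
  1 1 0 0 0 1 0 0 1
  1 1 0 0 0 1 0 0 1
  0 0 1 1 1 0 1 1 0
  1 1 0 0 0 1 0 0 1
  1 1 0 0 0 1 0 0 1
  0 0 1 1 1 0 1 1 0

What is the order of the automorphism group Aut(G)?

2880

The vertices split by degree into {0, 1, 5, 8} (degree 5) and {2, 3, 4, 6, 7} (degree 4); every edge runs between the two parts, so G is the complete bipartite graph K_{4,5}. Automorphisms preserve the bipartition setwise (since the parts differ in size) and act as S_4 × S_5 within it; |Aut| = 2880.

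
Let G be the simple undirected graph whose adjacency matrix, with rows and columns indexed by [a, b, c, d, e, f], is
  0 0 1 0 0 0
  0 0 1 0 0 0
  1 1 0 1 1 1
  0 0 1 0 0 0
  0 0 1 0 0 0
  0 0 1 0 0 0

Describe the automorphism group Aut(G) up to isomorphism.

S_5

Vertex c has degree 5 and every other vertex has degree 1, so G is the star K_{1,5} with centre c. The 5 leaves are pairwise interchangeable while the centre is fixed, giving Aut(G) = S_5.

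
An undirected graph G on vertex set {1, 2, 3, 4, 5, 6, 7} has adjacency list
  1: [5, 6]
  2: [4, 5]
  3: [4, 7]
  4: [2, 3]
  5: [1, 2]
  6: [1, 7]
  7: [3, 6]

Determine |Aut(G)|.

G is 2-regular and connected on 7 vertices, i.e. the cycle C_7. The automorphisms of the 7-cycle are exactly the symmetries of a regular 7-gon: the dihedral group D_7, |D_7| = 14.

14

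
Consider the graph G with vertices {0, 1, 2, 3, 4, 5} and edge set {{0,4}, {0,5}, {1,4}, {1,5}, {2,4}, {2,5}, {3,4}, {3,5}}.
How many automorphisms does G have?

48

The vertices split by degree into {4, 5} (degree 4) and {0, 1, 2, 3} (degree 2); every edge runs between the two parts, so G is the complete bipartite graph K_{2,4}. The parts have unequal sizes, so no automorphism swaps them; each part is permuted independently, giving S_4 × S_2 of order 4!·2! = 48.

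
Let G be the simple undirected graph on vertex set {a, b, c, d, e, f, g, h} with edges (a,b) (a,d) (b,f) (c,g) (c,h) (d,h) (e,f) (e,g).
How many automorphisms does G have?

Every vertex has degree 2 and the graph is connected, so G is the 8-cycle C_8. The automorphisms of the 8-cycle are exactly the symmetries of a regular 8-gon: the dihedral group D_8, |D_8| = 16.

16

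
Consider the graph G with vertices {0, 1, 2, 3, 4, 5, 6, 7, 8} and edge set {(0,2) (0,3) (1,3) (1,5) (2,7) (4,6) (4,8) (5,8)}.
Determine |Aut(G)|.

2

The degree sequence is [2, 2, 2, 2, 2, 2, 1, 1, 2]; the two degree-1 vertices 6 and 7 are the ends of a path, so G = P_9. A path has exactly one nontrivial symmetry — reversal — giving Aut(G) of order 2.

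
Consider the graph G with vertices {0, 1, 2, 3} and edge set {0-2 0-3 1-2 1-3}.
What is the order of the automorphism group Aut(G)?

8

G is 2-regular and bipartite on 2^2 = 4 vertices with girth 4; it is the hypercube graph Q_2. Aut(Q_2) consists of the signed permutations of the 2 coordinate axes: 2! permutations times 2^2 sign flips, so |Aut| = 2^2·2! = 8.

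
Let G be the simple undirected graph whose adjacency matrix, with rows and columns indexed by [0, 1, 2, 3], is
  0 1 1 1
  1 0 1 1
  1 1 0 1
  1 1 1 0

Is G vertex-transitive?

Every vertex has degree 3, so G is the complete graph K_4. Any permutation of the 4 vertices preserves K_4, so Aut(K_4) = S_4 of order 4! = 24. This group acts transitively on the 4 vertices.

Yes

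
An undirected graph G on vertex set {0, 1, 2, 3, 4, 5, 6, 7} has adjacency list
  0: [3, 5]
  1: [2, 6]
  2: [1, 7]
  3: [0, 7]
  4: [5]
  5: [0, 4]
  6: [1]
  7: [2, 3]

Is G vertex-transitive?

No

Automorphisms preserve degree, but G has vertices of degree 1 and vertices of degree 2; no automorphism maps one to the other, so G is not vertex-transitive.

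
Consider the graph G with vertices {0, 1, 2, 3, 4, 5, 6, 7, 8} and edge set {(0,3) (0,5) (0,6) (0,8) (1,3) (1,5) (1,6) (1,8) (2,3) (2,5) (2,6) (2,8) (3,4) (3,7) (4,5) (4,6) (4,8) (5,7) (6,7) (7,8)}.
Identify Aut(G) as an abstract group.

S_5 × S_4

The vertices split by degree into {3, 5, 6, 8} (degree 5) and {0, 1, 2, 4, 7} (degree 4); every edge runs between the two parts, so G is the complete bipartite graph K_{4,5}. The parts have unequal sizes, so no automorphism swaps them; each part is permuted independently, giving S_5 × S_4 of order 5!·4! = 2880.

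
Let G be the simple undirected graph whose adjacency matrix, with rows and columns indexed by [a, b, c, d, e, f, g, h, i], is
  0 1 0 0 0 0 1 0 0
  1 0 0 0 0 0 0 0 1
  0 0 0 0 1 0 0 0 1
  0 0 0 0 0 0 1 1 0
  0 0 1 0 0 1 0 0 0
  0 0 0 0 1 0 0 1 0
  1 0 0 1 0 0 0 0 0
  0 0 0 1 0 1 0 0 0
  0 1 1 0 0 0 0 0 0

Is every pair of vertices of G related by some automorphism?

Yes

Every vertex has degree 2 and the graph is connected, so G is the 9-cycle C_9. C_9 has 9 rotations and 9 reflections, so Aut(C_9) ≅ D_9 of order 18. This group acts transitively on the 9 vertices.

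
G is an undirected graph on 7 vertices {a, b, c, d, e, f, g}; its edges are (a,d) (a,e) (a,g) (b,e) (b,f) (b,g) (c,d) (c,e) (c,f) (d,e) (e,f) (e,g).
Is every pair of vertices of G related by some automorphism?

Vertex e is the only vertex of degree 6, so every automorphism fixes it; G is not vertex-transitive.

No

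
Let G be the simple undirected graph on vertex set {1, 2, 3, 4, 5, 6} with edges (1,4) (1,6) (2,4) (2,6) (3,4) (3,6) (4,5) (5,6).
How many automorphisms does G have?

48

The vertices split by degree into {4, 6} (degree 4) and {1, 2, 3, 5} (degree 2); every edge runs between the two parts, so G is the complete bipartite graph K_{2,4}. The parts have unequal sizes, so no automorphism swaps them; each part is permuted independently, giving S_4 × S_2 of order 4!·2! = 48.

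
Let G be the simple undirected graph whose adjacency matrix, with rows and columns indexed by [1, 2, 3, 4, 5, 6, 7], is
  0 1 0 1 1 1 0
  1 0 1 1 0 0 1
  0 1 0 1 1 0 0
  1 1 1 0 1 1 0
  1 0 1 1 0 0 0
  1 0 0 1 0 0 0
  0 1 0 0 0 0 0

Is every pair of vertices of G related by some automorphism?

No

Vertex 4 is the only vertex of degree 5, so every automorphism fixes it; G is not vertex-transitive.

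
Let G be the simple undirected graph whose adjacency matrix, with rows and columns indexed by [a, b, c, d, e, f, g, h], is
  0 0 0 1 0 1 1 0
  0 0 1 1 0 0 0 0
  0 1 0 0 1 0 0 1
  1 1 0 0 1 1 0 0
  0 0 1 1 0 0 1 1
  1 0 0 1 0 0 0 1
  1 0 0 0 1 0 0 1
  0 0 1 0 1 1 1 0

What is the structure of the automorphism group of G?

The degree sequence is [3, 2, 3, 4, 4, 3, 3, 4]. Checking the degree-preserving permutations of the vertex set shows that none except the identity preserves every edge, so Aut(G) is trivial.

{e}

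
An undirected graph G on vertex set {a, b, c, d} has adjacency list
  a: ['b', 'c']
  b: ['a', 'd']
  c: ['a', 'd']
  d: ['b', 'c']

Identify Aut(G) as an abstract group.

the dihedral group of order 8

G is 2-regular and bipartite on 2^2 = 4 vertices with girth 4; it is the hypercube graph Q_2. The symmetry group of the 2-cube is the hyperoctahedral group B_2 = Z_2 ≀ S_2, of order 2^2·2! = 8.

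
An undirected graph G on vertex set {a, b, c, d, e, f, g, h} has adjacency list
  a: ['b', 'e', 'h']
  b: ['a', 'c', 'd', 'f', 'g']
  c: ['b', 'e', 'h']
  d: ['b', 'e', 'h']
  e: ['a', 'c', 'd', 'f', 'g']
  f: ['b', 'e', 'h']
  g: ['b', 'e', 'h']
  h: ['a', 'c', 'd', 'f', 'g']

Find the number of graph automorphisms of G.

The vertices split by degree into {b, e, h} (degree 5) and {a, c, d, f, g} (degree 3); every edge runs between the two parts, so G is the complete bipartite graph K_{3,5}. Automorphisms preserve the bipartition setwise (since the parts differ in size) and act as S_5 × S_3 within it; |Aut| = 720.

720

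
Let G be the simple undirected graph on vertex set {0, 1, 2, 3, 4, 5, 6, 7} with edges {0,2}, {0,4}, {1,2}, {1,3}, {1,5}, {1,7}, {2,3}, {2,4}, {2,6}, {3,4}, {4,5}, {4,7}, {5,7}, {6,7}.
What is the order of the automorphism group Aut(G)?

1

Degrees alone do not determine every vertex (e.g. 0 and 6 both have degree 2), but their neighbour-degree multisets differ: N(0) has degrees [5, 5] while N(6) has degrees [4, 5]. Repeating this refinement separates all vertices, so the only automorphism is the identity.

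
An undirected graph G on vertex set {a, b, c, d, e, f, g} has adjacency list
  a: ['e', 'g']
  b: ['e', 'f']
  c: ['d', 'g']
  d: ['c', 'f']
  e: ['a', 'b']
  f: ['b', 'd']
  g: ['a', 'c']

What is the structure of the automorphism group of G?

G is 2-regular and connected on 7 vertices, i.e. the cycle C_7. C_7 has 7 rotations and 7 reflections, so Aut(C_7) ≅ D_7 of order 14.

the dihedral group of order 14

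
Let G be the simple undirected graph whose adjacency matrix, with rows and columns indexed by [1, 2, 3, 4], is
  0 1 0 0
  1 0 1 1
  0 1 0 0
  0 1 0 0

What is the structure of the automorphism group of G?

the symmetric group on 3 letters

Vertex 2 has degree 3 and every other vertex has degree 1, so G is the star K_{1,3} with centre 2. Any automorphism fixes the centre and permutes the 3 leaves freely, so Aut(G) ≅ S_3 of order 3! = 6.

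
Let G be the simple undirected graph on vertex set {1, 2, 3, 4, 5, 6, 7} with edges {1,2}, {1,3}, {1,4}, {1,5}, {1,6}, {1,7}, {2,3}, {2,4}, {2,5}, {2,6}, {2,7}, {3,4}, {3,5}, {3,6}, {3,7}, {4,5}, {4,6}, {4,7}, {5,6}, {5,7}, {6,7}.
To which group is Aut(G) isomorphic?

S_7

Every vertex has degree 6, so G is the complete graph K_7. Every bijection on the vertex set is an automorphism of K_7; hence Aut(K_7) ≅ S_7, order 5040.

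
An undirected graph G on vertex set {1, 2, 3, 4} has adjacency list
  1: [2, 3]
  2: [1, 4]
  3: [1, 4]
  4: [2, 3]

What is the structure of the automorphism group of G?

G is 2-regular and bipartite on 2^2 = 4 vertices with girth 4; it is the hypercube graph Q_2. Aut(Q_2) consists of the signed permutations of the 2 coordinate axes: 2! permutations times 2^2 sign flips, so |Aut| = 2^2·2! = 8.

Z_2^2 ⋊ S_2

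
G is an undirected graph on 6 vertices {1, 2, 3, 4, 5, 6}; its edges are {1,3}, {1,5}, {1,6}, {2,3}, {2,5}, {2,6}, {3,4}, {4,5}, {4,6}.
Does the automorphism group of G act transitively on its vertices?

Yes

G is 3-regular and bipartite with parts {1, 2, 4} and {3, 5, 6} (each part is independent and every cross-pair is an edge), so G = K_{3,3}. Aut(K_{3,3}) is the wreath product S_3 ≀ Z_2: permute within each part, then optionally swap the parts; |Aut| = 2·(3!)² = 72. This group acts transitively on the 6 vertices.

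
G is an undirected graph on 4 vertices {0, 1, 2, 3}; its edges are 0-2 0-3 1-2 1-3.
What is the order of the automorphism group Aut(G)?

G is 2-regular and bipartite on 2^2 = 4 vertices with girth 4; it is the hypercube graph Q_2. The symmetry group of the 2-cube is the hyperoctahedral group B_2 = Z_2 ≀ S_2, of order 2^2·2! = 8.

8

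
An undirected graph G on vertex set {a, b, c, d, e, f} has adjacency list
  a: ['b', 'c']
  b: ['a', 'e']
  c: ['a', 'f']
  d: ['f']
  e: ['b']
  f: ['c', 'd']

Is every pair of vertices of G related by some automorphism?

Automorphisms preserve degree, but G has vertices of degree 1 and vertices of degree 2; no automorphism maps one to the other, so G is not vertex-transitive.

No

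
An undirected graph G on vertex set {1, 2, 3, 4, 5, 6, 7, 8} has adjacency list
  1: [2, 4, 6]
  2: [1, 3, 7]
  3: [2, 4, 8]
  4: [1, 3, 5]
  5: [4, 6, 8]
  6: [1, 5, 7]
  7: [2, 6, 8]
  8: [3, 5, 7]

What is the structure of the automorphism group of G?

Z_2^3 ⋊ S_3

G is 3-regular and bipartite on 2^3 = 8 vertices with girth 4; it is the hypercube graph Q_3. The symmetry group of the 3-cube is the hyperoctahedral group B_3 = Z_2 ≀ S_3, of order 2^3·3! = 48.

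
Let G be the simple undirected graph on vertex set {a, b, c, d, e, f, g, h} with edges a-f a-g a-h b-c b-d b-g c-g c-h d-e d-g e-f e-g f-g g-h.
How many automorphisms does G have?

Vertex g is the unique vertex of degree 7; the remaining 7 vertices each have degree 3 and induce a cycle, so G is the wheel on 8 vertices with hub g. Every automorphism fixes the hub and acts on the rim 7-cycle, so Aut(G) ≅ Aut(C_7) = D_7 of order 14.

14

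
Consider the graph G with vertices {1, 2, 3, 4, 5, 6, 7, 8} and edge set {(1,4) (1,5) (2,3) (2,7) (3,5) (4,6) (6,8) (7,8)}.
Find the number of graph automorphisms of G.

16

Every vertex has degree 2 and the graph is connected, so G is the 8-cycle C_8. C_8 has 8 rotations and 8 reflections, so Aut(C_8) ≅ D_8 of order 16.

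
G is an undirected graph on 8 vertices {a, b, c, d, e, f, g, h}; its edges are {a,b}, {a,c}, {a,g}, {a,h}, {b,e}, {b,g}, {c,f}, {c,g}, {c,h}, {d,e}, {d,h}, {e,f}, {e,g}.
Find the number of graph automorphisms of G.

Degrees alone do not determine every vertex (e.g. a and c both have degree 4), but their neighbour-degree multisets differ: N(a) has degrees [3, 3, 4, 4] while N(c) has degrees [2, 3, 4, 4]. Repeating this refinement separates all vertices, so the only automorphism is the identity.

1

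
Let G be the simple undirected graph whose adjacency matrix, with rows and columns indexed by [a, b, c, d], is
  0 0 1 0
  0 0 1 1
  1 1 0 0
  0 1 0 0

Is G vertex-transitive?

Automorphisms preserve degree, but G has vertices of degree 1 and vertices of degree 2; no automorphism maps one to the other, so G is not vertex-transitive.

No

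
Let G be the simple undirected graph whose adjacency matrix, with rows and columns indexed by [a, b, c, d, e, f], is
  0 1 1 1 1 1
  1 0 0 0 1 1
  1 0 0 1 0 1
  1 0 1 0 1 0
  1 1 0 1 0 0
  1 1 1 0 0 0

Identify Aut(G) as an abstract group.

Vertex a is the unique vertex of degree 5; the remaining 5 vertices each have degree 3 and induce a cycle, so G is the wheel on 6 vertices with hub a. Every automorphism fixes the hub and acts on the rim 5-cycle, so Aut(G) ≅ Aut(C_5) = D_5 of order 10.

the dihedral group of order 10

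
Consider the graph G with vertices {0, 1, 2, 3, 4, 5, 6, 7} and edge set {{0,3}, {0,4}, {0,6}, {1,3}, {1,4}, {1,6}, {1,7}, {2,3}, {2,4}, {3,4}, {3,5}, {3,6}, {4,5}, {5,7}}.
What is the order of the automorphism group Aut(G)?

1

Degrees alone do not determine every vertex (e.g. 0 and 5 both have degree 3), but their neighbour-degree multisets differ: N(0) has degrees [3, 5, 6] while N(5) has degrees [2, 5, 6]. Repeating this refinement separates all vertices, so the only automorphism is the identity.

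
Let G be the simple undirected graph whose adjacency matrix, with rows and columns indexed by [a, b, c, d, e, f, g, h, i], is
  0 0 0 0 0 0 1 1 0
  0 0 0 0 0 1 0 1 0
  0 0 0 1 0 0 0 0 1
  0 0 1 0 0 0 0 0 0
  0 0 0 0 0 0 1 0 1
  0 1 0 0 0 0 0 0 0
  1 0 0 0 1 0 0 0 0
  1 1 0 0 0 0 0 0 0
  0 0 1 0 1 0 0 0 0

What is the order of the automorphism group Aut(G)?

2

The degree sequence is [2, 2, 2, 1, 2, 1, 2, 2, 2]; the two degree-1 vertices d and f are the ends of a path, so G = P_9. The only nontrivial automorphism of a path is the end-to-end reflection, so Aut(G) ≅ Z_2.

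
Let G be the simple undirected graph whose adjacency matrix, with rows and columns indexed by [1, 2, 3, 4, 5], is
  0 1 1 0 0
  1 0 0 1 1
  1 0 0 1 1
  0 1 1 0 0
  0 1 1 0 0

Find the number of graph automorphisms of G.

12

The vertices split by degree into {2, 3} (degree 3) and {1, 4, 5} (degree 2); every edge runs between the two parts, so G is the complete bipartite graph K_{2,3}. The parts have unequal sizes, so no automorphism swaps them; each part is permuted independently, giving S_2 × S_3 of order 2!·3! = 12.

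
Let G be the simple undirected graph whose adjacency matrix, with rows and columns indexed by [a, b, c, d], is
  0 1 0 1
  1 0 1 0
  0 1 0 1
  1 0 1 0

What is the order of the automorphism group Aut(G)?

Every vertex has degree 2 and the graph is connected, so G is the 4-cycle C_4. C_4 has 4 rotations and 4 reflections, so Aut(C_4) ≅ D_4 of order 8.

8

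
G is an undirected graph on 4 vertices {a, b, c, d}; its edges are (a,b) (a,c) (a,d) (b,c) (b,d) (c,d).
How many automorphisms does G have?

Every vertex has degree 3, so G is the complete graph K_4. Any permutation of the 4 vertices preserves K_4, so Aut(K_4) = S_4 of order 4! = 24.

24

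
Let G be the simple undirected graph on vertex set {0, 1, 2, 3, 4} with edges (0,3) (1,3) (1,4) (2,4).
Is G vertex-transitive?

No

Automorphisms preserve degree, but G has vertices of degree 1 and vertices of degree 2; no automorphism maps one to the other, so G is not vertex-transitive.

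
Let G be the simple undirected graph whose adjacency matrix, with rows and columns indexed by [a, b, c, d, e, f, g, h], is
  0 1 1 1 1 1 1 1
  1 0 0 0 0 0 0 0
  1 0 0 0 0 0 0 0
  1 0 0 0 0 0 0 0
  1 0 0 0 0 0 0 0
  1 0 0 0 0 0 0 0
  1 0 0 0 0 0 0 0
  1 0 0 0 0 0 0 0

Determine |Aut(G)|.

5040

Vertex a has degree 7 and every other vertex has degree 1, so G is the star K_{1,7} with centre a. The 7 leaves are pairwise interchangeable while the centre is fixed, giving Aut(G) = S_7.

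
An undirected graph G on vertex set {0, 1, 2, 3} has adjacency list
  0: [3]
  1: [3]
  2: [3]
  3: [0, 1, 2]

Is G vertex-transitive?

No

Vertex 3 is the only vertex of degree 3, so every automorphism fixes it; G is not vertex-transitive.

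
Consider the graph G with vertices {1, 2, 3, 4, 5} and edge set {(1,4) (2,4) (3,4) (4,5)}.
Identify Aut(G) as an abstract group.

S_4

Vertex 4 has degree 4 and every other vertex has degree 1, so G is the star K_{1,4} with centre 4. Any automorphism fixes the centre and permutes the 4 leaves freely, so Aut(G) ≅ S_4 of order 4! = 24.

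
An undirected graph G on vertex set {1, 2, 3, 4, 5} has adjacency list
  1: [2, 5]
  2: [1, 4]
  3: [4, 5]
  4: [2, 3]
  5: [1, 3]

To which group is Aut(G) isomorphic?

the dihedral group of order 10

Every vertex has degree 2 and the graph is connected, so G is the 5-cycle C_5. The automorphisms of the 5-cycle are exactly the symmetries of a regular 5-gon: the dihedral group D_5, |D_5| = 10.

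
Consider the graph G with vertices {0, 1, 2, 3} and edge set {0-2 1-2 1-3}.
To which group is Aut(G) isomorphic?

The degree sequence is [1, 2, 2, 1]; the two degree-1 vertices 0 and 3 are the ends of a path, so G = P_4. A path has exactly one nontrivial symmetry — reversal — giving Aut(G) of order 2.

the cyclic group of order 2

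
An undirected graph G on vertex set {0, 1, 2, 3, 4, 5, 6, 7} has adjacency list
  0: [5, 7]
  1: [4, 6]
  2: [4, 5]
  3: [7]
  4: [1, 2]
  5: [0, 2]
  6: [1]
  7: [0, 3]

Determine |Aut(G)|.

The degree sequence is [2, 2, 2, 1, 2, 2, 1, 2]; the two degree-1 vertices 3 and 6 are the ends of a path, so G = P_8. The only nontrivial automorphism of a path is the end-to-end reflection, so Aut(G) ≅ Z_2.

2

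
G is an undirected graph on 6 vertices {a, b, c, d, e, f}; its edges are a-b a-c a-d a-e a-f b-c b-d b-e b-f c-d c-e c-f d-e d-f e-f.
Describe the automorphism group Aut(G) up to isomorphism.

Every vertex has degree 5, so G is the complete graph K_6. Every bijection on the vertex set is an automorphism of K_6; hence Aut(K_6) ≅ S_6, order 720.

S_6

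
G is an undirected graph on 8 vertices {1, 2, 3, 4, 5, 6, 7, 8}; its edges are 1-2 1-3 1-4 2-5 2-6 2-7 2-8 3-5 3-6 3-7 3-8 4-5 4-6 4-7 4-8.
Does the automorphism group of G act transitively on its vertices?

Automorphisms preserve degree, but G has vertices of degree 3 and vertices of degree 5; no automorphism maps one to the other, so G is not vertex-transitive.

No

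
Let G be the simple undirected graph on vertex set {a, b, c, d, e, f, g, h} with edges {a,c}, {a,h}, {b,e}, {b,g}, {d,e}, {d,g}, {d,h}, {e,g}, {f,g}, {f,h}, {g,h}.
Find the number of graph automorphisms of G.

1

Degrees alone do not determine every vertex (e.g. a and b both have degree 2), but their neighbour-degree multisets differ: N(a) has degrees [1, 4] while N(b) has degrees [3, 5]. Repeating this refinement separates all vertices, so the only automorphism is the identity.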